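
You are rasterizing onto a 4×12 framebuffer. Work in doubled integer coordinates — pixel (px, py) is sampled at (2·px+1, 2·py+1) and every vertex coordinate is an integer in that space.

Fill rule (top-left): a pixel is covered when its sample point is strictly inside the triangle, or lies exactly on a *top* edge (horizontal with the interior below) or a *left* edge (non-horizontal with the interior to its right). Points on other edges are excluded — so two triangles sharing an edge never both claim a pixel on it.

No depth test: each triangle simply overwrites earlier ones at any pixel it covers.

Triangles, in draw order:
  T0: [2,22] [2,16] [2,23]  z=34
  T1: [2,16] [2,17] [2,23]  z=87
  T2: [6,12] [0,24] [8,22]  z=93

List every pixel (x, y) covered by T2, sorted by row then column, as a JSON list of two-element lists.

T0:
  degenerate (2·area = 0) — covers nothing
T1:
  degenerate (2·area = 0) — covers nothing
T2:
  2·area = 84  (B↔C swapped to make it positive)
  edge (6, 12)→(8, 22): d=(2,10) right/bottom  bias=-1
  edge (8, 22)→(0, 24): d=(-8,2) right/bottom  bias=-1
  edge (0, 24)→(6, 12): d=(6,-12) top-left  bias=+0
    (2,3)@(5, 7): e=[0,126,-42] → ·  [on edge]
    (2,7)@(5, 15): e=[16,62,6] → #
    (3,7)@(7, 15): e=[-4,58,30] → ·
    (2,8)@(5, 17): e=[20,46,18] → #
    (3,8)@(7, 17): e=[0,42,42] → ·  [on edge]
    (1,9)@(3, 19): e=[44,34,6] → #
    (3,9)@(7, 19): e=[4,26,54] → #
    (1,10)@(3, 21): e=[48,18,18] → #
    (0,11)@(1, 23): e=[72,6,6] → #
    (2,11)@(5, 23): e=[32,-2,54] → ·
    (3,11)@(7, 23): e=[12,-6,78] → ·
  covered (10 px):
    · · · ·
    · · · ·
    · · · ·
    · · · ·
    · · · ·
    · · · ·
    · · · ·
    · · # ·
    · · # ·
    · # # #
    · # # #
    # # · ·

Final: [[2,7],[2,8],[1,9],[2,9],[3,9],[1,10],[2,10],[3,10],[0,11],[1,11]]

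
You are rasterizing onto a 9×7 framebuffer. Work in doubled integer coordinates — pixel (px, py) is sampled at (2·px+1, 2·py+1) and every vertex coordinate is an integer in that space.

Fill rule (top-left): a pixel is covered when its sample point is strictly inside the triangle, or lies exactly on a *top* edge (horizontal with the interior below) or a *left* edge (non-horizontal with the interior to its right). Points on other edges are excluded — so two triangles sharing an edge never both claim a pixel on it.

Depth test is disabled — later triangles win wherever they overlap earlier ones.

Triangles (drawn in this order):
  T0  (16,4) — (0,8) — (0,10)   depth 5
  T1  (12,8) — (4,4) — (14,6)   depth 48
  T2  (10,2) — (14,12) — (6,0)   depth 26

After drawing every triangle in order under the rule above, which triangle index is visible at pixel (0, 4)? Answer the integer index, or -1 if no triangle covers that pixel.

T0:
  2·area = 32  (B↔C swapped to make it positive)
  edge (16, 4)→(0, 10): d=(-16,6) right/bottom  bias=-1
  edge (0, 10)→(0, 8): d=(0,-2) top-left  bias=+0
  edge (0, 8)→(16, 4): d=(16,-4) top-left  bias=+0
    (6,2)@(13, 5): e=[2,26,4] → █
    (7,2)@(15, 5): e=[-10,30,12] → ·
    (2,3)@(5, 7): e=[18,10,4] → █
    (3,3)@(7, 7): e=[6,14,12] → █
    (4,3)@(9, 7): e=[-6,18,20] → ·
    (6,3)@(13, 7): e=[-30,26,36] → ·
    (0,4)@(1, 9): e=[10,2,20] → █
    (1,4)@(3, 9): e=[-2,6,28] → ·
    (2,4)@(5, 9): e=[-14,10,36] → ·
    (3,4)@(7, 9): e=[-26,14,44] → ·
    (0,5)@(1, 11): e=[-22,2,52] → ·
  covered (4 px):
    · · · · · · · · ·
    · · · · · · · · ·
    · · · · · · █ · ·
    · · █ █ · · · · ·
    █ · · · · · · · ·
    · · · · · · · · ·
    · · · · · · · · ·
T1:
  2·area = 24
  edge (12, 8)→(4, 4): d=(-8,-4) top-left  bias=+0
  edge (4, 4)→(14, 6): d=(10,2) right/bottom  bias=-1
  edge (14, 6)→(12, 8): d=(-2,2) right/bottom  bias=-1
    (8,1)@(17, 3): e=[60,-36,0] → ·  [on edge]
    (3,2)@(7, 5): e=[4,4,16] → █
    (4,2)@(9, 5): e=[12,0,12] → ·  [on edge]
    (7,2)@(15, 5): e=[36,-12,0] → ·  [on edge]
    (3,3)@(7, 7): e=[-12,24,12] → ·
    (5,3)@(11, 7): e=[4,16,4] → █
    (6,3)@(13, 7): e=[12,12,0] → ·  [on edge]
    (5,4)@(11, 9): e=[-12,36,0] → ·  [on edge]
    (4,5)@(9, 11): e=[-36,60,0] → ·  [on edge]
    (3,6)@(7, 13): e=[-60,84,0] → ·  [on edge]
  covered (2 px):
    · · · · · · · · ·
    · · · · · · · · ·
    · · · █ · · · · ·
    · · · · · █ · · ·
    · · · · · · · · ·
    · · · · · · · · ·
    · · · · · · · · ·
T2:
  2·area = 32
  edge (10, 2)→(14, 12): d=(4,10) right/bottom  bias=-1
  edge (14, 12)→(6, 0): d=(-8,-12) top-left  bias=+0
  edge (6, 0)→(10, 2): d=(4,2) right/bottom  bias=-1
    (3,0)@(7, 1): e=[26,4,2] → █
    (4,0)@(9, 1): e=[6,28,-2] → ·
    (3,1)@(7, 3): e=[34,-12,10] → ·
    (4,1)@(9, 3): e=[14,12,6] → █
    (5,1)@(11, 3): e=[-6,36,2] → ·
    (4,2)@(9, 5): e=[22,-4,14] → ·
    (5,2)@(11, 5): e=[2,20,10] → █
    (6,2)@(13, 5): e=[-18,44,6] → ·
    (5,3)@(11, 7): e=[10,4,18] → █
    (6,3)@(13, 7): e=[-10,28,14] → ·
    (5,4)@(11, 9): e=[18,-12,26] → ·
  covered (4 px):
    · · · █ · · · · ·
    · · · · █ · · · ·
    · · · · · █ · · ·
    · · · · · █ · · ·
    · · · · · · · · ·
    · · · · · · · · ·
    · · · · · · · · ·

Z-buffer (winner per pixel, '.' = empty):
  . . . 2 . . . . .
  . . . . 2 . . . .
  . . . 1 . 2 0 . .
  . . 0 0 . 2 . . .
  0 . . . . . . . .
  . . . . . . . . .
  . . . . . . . . .

Result: 0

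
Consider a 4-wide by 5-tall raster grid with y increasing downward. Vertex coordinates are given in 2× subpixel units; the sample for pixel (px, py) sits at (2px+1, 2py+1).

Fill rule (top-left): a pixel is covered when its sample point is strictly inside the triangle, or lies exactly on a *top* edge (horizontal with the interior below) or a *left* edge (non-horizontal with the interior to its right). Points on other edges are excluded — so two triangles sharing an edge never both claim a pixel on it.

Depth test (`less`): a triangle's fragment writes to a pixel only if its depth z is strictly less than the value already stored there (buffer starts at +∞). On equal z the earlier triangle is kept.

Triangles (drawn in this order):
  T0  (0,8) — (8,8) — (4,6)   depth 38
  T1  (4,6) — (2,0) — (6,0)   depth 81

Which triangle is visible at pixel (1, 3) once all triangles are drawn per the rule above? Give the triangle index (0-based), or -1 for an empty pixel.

T0:
  2·area = 16  (B↔C swapped to make it positive)
  edge (0, 8)→(4, 6): d=(4,-2) top-left  bias=+0
  edge (4, 6)→(8, 8): d=(4,2) right/bottom  bias=-1
  edge (8, 8)→(0, 8): d=(-8,0) right/bottom  bias=-1
    (1,3)@(3, 7): e=[2,6,8] → X
    (2,3)@(5, 7): e=[6,2,8] → X
    (3,3)@(7, 7): e=[10,-2,8] → .
    (1,4)@(3, 9): e=[10,14,-8] → .
    (2,4)@(5, 9): e=[14,10,-8] → .
  covered (2 px):
    . . . .
    . . . .
    . . . .
    . X X .
    . . . .
T1:
  2·area = 24
  edge (4, 6)→(2, 0): d=(-2,-6) top-left  bias=+0
  edge (2, 0)→(6, 0): d=(4,0) top-left  bias=+0
  edge (6, 0)→(4, 6): d=(-2,6) right/bottom  bias=-1
    (1,0)@(3, 1): e=[4,4,16] → X
    (2,0)@(5, 1): e=[16,4,4] → X
    (3,0)@(7, 1): e=[28,4,-8] → .
    (1,1)@(3, 3): e=[0,12,12] → X  [on edge]
    (2,1)@(5, 3): e=[12,12,0] → .  [on edge]
    (1,2)@(3, 5): e=[-4,20,8] → .
    (1,4)@(3, 9): e=[-12,36,0] → .  [on edge]
    (2,4)@(5, 9): e=[0,36,-12] → .  [on edge]
  covered (3 px):
    . X X .
    . X . .
    . . . .
    . . . .
    . . . .

Z-buffer (winner per pixel, '.' = empty):
  . 1 1 .
  . 1 . .
  . . . .
  . 0 0 .
  . . . .

Result: 0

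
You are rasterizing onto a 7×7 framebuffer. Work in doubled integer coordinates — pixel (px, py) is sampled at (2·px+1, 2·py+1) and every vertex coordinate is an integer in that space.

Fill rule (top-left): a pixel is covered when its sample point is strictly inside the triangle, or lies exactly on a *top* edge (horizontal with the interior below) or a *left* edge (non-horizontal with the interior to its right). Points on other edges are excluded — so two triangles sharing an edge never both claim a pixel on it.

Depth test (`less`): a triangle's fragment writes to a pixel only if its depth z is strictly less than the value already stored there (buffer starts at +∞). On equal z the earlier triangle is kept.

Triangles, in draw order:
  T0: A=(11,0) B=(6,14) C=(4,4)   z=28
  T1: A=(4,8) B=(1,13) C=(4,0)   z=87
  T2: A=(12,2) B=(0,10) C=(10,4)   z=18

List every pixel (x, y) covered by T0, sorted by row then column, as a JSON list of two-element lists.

T0:
  2·area = 78
  edge (11, 0)→(6, 14): d=(-5,14) right/bottom  bias=-1
  edge (6, 14)→(4, 4): d=(-2,-10) top-left  bias=+0
  edge (4, 4)→(11, 0): d=(7,-4) top-left  bias=+0
    (3,1)@(7, 3): e=[41,32,5] → X
    (4,1)@(9, 3): e=[13,52,13] → X
    (5,1)@(11, 3): e=[-15,72,21] → .
    (2,2)@(5, 5): e=[59,8,11] → X
    (5,2)@(11, 5): e=[-25,68,35] → .
    (2,3)@(5, 7): e=[49,4,25] → X
    (4,3)@(9, 7): e=[-7,44,41] → .
    (2,4)@(5, 9): e=[39,0,39] → X  [on edge]
    (4,4)@(9, 9): e=[-17,40,55] → .
    (2,5)@(5, 11): e=[29,-4,53] → .
    (3,5)@(7, 11): e=[1,16,61] → X
    (4,5)@(9, 11): e=[-27,36,69] → .
  covered (10 px):
    . . . . . . .
    . . . X X . .
    . . X X X . .
    . . X X . . .
    . . X X . . .
    . . . X . . .
    . . . . . . .
T1:
  2·area = 24
  edge (4, 8)→(1, 13): d=(-3,5) right/bottom  bias=-1
  edge (1, 13)→(4, 0): d=(3,-13) top-left  bias=+0
  edge (4, 0)→(4, 8): d=(0,8) right/bottom  bias=-1
    (3,1)@(7, 3): e=[0,48,-24] → .  [on edge]
    (1,2)@(3, 5): e=[14,2,8] → X
    (2,2)@(5, 5): e=[4,28,-8] → .
    (1,3)@(3, 7): e=[8,8,8] → X
    (2,3)@(5, 7): e=[-2,34,-8] → .
    (1,4)@(3, 9): e=[2,14,8] → X
    (2,4)@(5, 9): e=[-8,40,-8] → .
    (1,5)@(3, 11): e=[-4,20,8] → .
    (0,6)@(1, 13): e=[0,0,24] → .  [on edge]
  covered (3 px):
    . . . . . . .
    . . . . . . .
    . X . . . . .
    . X . . . . .
    . X . . . . .
    . . . . . . .
    . . . . . . .
T2:
  2·area = 8  (B↔C swapped to make it positive)
  edge (12, 2)→(10, 4): d=(-2,2) right/bottom  bias=-1
  edge (10, 4)→(0, 10): d=(-10,6) right/bottom  bias=-1
  edge (0, 10)→(12, 2): d=(12,-8) top-left  bias=+0
    (6,0)@(13, 1): e=[0,12,-4] → .  [on edge]
    (5,1)@(11, 3): e=[0,4,4] → .  [on edge]
    (4,2)@(9, 5): e=[0,-4,12] → .  [on edge]
    (2,3)@(5, 7): e=[4,0,4] → .  [on edge]
    (3,3)@(7, 7): e=[0,-12,20] → .  [on edge]
    (2,4)@(5, 9): e=[0,-20,28] → .  [on edge]
    (1,5)@(3, 11): e=[0,-28,36] → .  [on edge]
    (0,6)@(1, 13): e=[0,-36,44] → .  [on edge]
  covered (0 px):
    . . . . . . .
    . . . . . . .
    . . . . . . .
    . . . . . . .
    . . . . . . .
    . . . . . . .
    . . . . . . .

Final: [[3,1],[4,1],[2,2],[3,2],[4,2],[2,3],[3,3],[2,4],[3,4],[3,5]]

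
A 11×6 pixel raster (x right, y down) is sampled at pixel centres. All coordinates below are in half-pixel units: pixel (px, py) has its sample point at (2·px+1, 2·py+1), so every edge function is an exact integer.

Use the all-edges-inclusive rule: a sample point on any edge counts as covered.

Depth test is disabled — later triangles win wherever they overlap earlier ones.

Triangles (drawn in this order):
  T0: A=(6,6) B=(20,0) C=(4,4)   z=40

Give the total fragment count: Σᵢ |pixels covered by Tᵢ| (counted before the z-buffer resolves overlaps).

T0:
  2·area = 40  (B↔C swapped to make it positive)
  edge (6, 6)→(4, 4): d=(-2,-2) inclusive
  edge (4, 4)→(20, 0): d=(16,-4) inclusive
  edge (20, 0)→(6, 6): d=(-14,6) inclusive
    (0,0)@(1, 1): e=[0,-60,100] → ·  [on edge]
    (8,0)@(17, 1): e=[32,4,4] → #
    (9,0)@(19, 1): e=[36,12,-8] → ·
    (1,1)@(3, 3): e=[0,-20,60] → ·  [on edge]
    (4,1)@(9, 3): e=[12,4,24] → #
    (5,1)@(11, 3): e=[16,12,12] → #
    (6,1)@(13, 3): e=[20,20,0] → #  [on edge]
    (7,1)@(15, 3): e=[24,28,-12] → ·
    (8,1)@(17, 3): e=[28,36,-24] → ·
    (2,2)@(5, 5): e=[0,20,20] → #  [on edge]
    (3,2)@(7, 5): e=[4,28,8] → #
    (4,2)@(9, 5): e=[8,36,-4] → ·
    (3,3)@(7, 7): e=[0,60,-20] → ·  [on edge]
    (4,4)@(9, 9): e=[0,100,-60] → ·  [on edge]
    (5,5)@(11, 11): e=[0,140,-100] → ·  [on edge]
  covered (6 px):
    · · · · · · · · # · ·
    · · · · # # # · · · ·
    · · # # · · · · · · ·
    · · · · · · · · · · ·
    · · · · · · · · · · ·
    · · · · · · · · · · ·

Final: 6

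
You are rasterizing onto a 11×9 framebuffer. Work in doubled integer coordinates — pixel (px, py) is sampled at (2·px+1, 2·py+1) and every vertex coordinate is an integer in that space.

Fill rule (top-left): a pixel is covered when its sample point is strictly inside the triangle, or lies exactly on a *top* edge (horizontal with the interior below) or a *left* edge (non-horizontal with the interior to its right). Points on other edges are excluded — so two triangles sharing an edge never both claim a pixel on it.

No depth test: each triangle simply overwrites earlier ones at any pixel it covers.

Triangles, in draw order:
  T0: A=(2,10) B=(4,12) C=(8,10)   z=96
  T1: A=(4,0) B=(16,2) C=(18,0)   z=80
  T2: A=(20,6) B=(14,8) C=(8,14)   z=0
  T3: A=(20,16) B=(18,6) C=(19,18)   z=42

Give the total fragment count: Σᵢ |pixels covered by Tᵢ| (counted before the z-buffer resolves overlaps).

T0:
  2·area = 12  (B↔C swapped to make it positive)
  edge (2, 10)→(8, 10): d=(6,0) top-left  bias=+0
  edge (8, 10)→(4, 12): d=(-4,2) right/bottom  bias=-1
  edge (4, 12)→(2, 10): d=(-2,-2) top-left  bias=+0
    (0,4)@(1, 9): e=[-6,18,0] → .  [on edge]
    (1,5)@(3, 11): e=[6,6,0] → X  [on edge]
    (2,5)@(5, 11): e=[6,2,4] → X
    (3,5)@(7, 11): e=[6,-2,8] → .
    (1,6)@(3, 13): e=[18,-2,-4] → .
    (2,6)@(5, 13): e=[18,-6,0] → .  [on edge]
    (3,7)@(7, 15): e=[30,-18,0] → .  [on edge]
    (4,8)@(9, 17): e=[42,-30,0] → .  [on edge]
  covered (2 px):
    . . . . . . . . . . .
    . . . . . . . . . . .
    . . . . . . . . . . .
    . . . . . . . . . . .
    . . . . . . . . . . .
    . X X . . . . . . . .
    . . . . . . . . . . .
    . . . . . . . . . . .
    . . . . . . . . . . .
T1:
  2·area = 28  (B↔C swapped to make it positive)
  edge (4, 0)→(18, 0): d=(14,0) top-left  bias=+0
  edge (18, 0)→(16, 2): d=(-2,2) right/bottom  bias=-1
  edge (16, 2)→(4, 0): d=(-12,-2) top-left  bias=+0
    (5,0)@(11, 1): e=[14,12,2] → X
    (6,0)@(13, 1): e=[14,8,6] → X
    (7,0)@(15, 1): e=[14,4,10] → X
    (8,0)@(17, 1): e=[14,0,14] → .  [on edge]
    (5,1)@(11, 3): e=[42,8,-22] → .
    (6,1)@(13, 3): e=[42,4,-18] → .
    (7,1)@(15, 3): e=[42,0,-14] → .  [on edge]
    (6,2)@(13, 5): e=[70,0,-42] → .  [on edge]
    (5,3)@(11, 7): e=[98,0,-70] → .  [on edge]
    (4,4)@(9, 9): e=[126,0,-98] → .  [on edge]
    (3,5)@(7, 11): e=[154,0,-126] → .  [on edge]
    (2,6)@(5, 13): e=[182,0,-154] → .  [on edge]
    (1,7)@(3, 15): e=[210,0,-182] → .  [on edge]
    (0,8)@(1, 17): e=[238,0,-210] → .  [on edge]
  covered (3 px):
    . . . . . X X X . . .
    . . . . . . . . . . .
    . . . . . . . . . . .
    . . . . . . . . . . .
    . . . . . . . . . . .
    . . . . . . . . . . .
    . . . . . . . . . . .
    . . . . . . . . . . .
    . . . . . . . . . . .
T2:
  2·area = 24  (B↔C swapped to make it positive)
  edge (20, 6)→(8, 14): d=(-12,8) right/bottom  bias=-1
  edge (8, 14)→(14, 8): d=(6,-6) top-left  bias=+0
  edge (14, 8)→(20, 6): d=(6,-2) top-left  bias=+0
    (10,0)@(21, 1): e=[52,0,-28] → .  [on edge]
    (9,1)@(19, 3): e=[44,0,-20] → .  [on edge]
    (8,2)@(17, 5): e=[36,0,-12] → .  [on edge]
    (7,3)@(15, 7): e=[28,0,-4] → .  [on edge]
    (8,3)@(17, 7): e=[12,12,0] → X  [on edge]
    (9,3)@(19, 7): e=[-4,24,4] → .
    (5,4)@(11, 9): e=[36,-12,0] → .  [on edge]
    (6,4)@(13, 9): e=[20,0,4] → X  [on edge]
    (7,4)@(15, 9): e=[4,12,8] → X
    (8,4)@(17, 9): e=[-12,24,12] → .
    (2,5)@(5, 11): e=[60,-36,0] → .  [on edge]
    (5,5)@(11, 11): e=[12,0,12] → X  [on edge]
    (4,6)@(9, 13): e=[4,0,20] → X  [on edge]
    (3,7)@(7, 15): e=[-4,0,28] → .  [on edge]
    (2,8)@(5, 17): e=[-12,0,36] → .  [on edge]
  covered (5 px):
    . . . . . . . . . . .
    . . . . . . . . . . .
    . . . . . . . . . . .
    . . . . . . . . X . .
    . . . . . . X X . . .
    . . . . . X . . . . .
    . . . . X . . . . . .
    . . . . . . . . . . .
    . . . . . . . . . . .
T3:
  2·area = 14  (B↔C swapped to make it positive)
  edge (20, 16)→(19, 18): d=(-1,2) right/bottom  bias=-1
  edge (19, 18)→(18, 6): d=(-1,-12) top-left  bias=+0
  edge (18, 6)→(20, 16): d=(2,10) right/bottom  bias=-1
    (8,0)@(17, 1): e=[21,-7,0] → .  [on edge]
    (9,5)@(19, 11): e=[7,7,0] → .  [on edge]
    (9,6)@(19, 13): e=[5,5,4] → X
    (10,6)@(21, 13): e=[1,29,-16] → .
    (9,7)@(19, 15): e=[3,3,8] → X
    (10,7)@(21, 15): e=[-1,27,-12] → .
    (9,8)@(19, 17): e=[1,1,12] → X
    (10,8)@(21, 17): e=[-3,25,-8] → .
  covered (3 px):
    . . . . . . . . . . .
    . . . . . . . . . . .
    . . . . . . . . . . .
    . . . . . . . . . . .
    . . . . . . . . . . .
    . . . . . . . . . . .
    . . . . . . . . . X .
    . . . . . . . . . X .
    . . . . . . . . . X .

Answer: 13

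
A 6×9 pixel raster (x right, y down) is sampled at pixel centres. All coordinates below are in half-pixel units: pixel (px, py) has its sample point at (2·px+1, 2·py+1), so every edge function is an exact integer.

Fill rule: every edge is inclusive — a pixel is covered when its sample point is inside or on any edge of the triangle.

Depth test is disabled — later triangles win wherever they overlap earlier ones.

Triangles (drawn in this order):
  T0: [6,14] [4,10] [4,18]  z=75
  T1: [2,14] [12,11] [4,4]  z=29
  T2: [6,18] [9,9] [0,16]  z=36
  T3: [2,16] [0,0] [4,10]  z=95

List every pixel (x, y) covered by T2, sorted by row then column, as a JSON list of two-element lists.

T0:
  2·area = 16  (B↔C swapped to make it positive)
  edge (6, 14)→(4, 18): d=(-2,4) inclusive
  edge (4, 18)→(4, 10): d=(0,-8) inclusive
  edge (4, 10)→(6, 14): d=(2,4) inclusive
    (2,6)@(5, 13): e=[6,8,2] → █
    (3,6)@(7, 13): e=[-2,24,-6] → ·
    (2,7)@(5, 15): e=[2,8,6] → █
    (3,7)@(7, 15): e=[-6,24,-2] → ·
    (2,8)@(5, 17): e=[-2,8,10] → ·
  covered (2 px):
    · · · · · ·
    · · · · · ·
    · · · · · ·
    · · · · · ·
    · · · · · ·
    · · · · · ·
    · · █ · · ·
    · · █ · · ·
    · · · · · ·
T1:
  2·area = 94  (B↔C swapped to make it positive)
  edge (2, 14)→(4, 4): d=(2,-10) inclusive
  edge (4, 4)→(12, 11): d=(8,7) inclusive
  edge (12, 11)→(2, 14): d=(-10,3) inclusive
    (2,2)@(5, 5): e=[12,1,81] → █
    (3,2)@(7, 5): e=[32,-13,75] → ·
    (2,3)@(5, 7): e=[16,17,61] → █
    (3,3)@(7, 7): e=[36,3,55] → █
    (4,3)@(9, 7): e=[56,-11,49] → ·
    (1,4)@(3, 9): e=[0,47,47] → █  [on edge]
    (4,4)@(9, 9): e=[60,5,29] → █
    (5,4)@(11, 9): e=[80,-9,23] → ·
    (1,5)@(3, 11): e=[4,63,27] → █
    (5,5)@(11, 11): e=[84,7,3] → █
    (1,6)@(3, 13): e=[8,79,7] → █
    (3,6)@(7, 13): e=[48,51,-5] → ·
  covered (14 px):
    · · · · · ·
    · · · · · ·
    · · █ · · ·
    · · █ █ · ·
    · █ █ █ █ ·
    · █ █ █ █ █
    · █ █ · · ·
    · · · · · ·
    · · · · · ·
T2:
  2·area = 60  (B↔C swapped to make it positive)
  edge (6, 18)→(0, 16): d=(-6,-2) inclusive
  edge (0, 16)→(9, 9): d=(9,-7) inclusive
  edge (9, 9)→(6, 18): d=(-3,9) inclusive
    (5,1)@(11, 3): e=[100,-40,0] → ·  [on edge]
    (4,4)@(9, 9): e=[60,0,0] → █  [on edge]
    (5,4)@(11, 9): e=[64,14,-18] → ·
    (3,5)@(7, 11): e=[44,4,12] → █
    (4,5)@(9, 11): e=[48,18,-6] → ·
    (2,6)@(5, 13): e=[28,8,24] → █
    (4,6)@(9, 13): e=[36,36,-12] → ·
    (1,7)@(3, 15): e=[12,12,36] → █
    (3,7)@(7, 15): e=[20,40,0] → █  [on edge]
    (4,7)@(9, 15): e=[24,54,-18] → ·
    (1,8)@(3, 17): e=[0,30,30] → █  [on edge]
    (3,8)@(7, 17): e=[8,58,-6] → ·
  covered (9 px):
    · · · · · ·
    · · · · · ·
    · · · · · ·
    · · · · · ·
    · · · · █ ·
    · · · █ · ·
    · · █ █ · ·
    · █ █ █ · ·
    · █ █ · · ·
T3:
  2·area = 44
  edge (2, 16)→(0, 0): d=(-2,-16) inclusive
  edge (0, 0)→(4, 10): d=(4,10) inclusive
  edge (4, 10)→(2, 16): d=(-2,6) inclusive
    (3,0)@(7, 1): e=[110,-66,0] → ·  [on edge]
    (0,1)@(1, 3): e=[10,2,32] → █
    (1,1)@(3, 3): e=[42,-18,20] → ·
    (0,2)@(1, 5): e=[6,10,28] → █
    (1,2)@(3, 5): e=[38,-10,16] → ·
    (0,3)@(1, 7): e=[2,18,24] → █
    (1,3)@(3, 7): e=[34,-2,12] → ·
    (2,3)@(5, 7): e=[66,-22,0] → ·  [on edge]
    (0,4)@(1, 9): e=[-2,26,20] → ·
    (1,4)@(3, 9): e=[30,6,8] → █
    (2,4)@(5, 9): e=[62,-14,-4] → ·
    (1,5)@(3, 11): e=[26,14,4] → █
    (1,6)@(3, 13): e=[22,22,0] → █  [on edge]
  covered (6 px):
    · · · · · ·
    █ · · · · ·
    █ · · · · ·
    █ · · · · ·
    · █ · · · ·
    · █ · · · ·
    · █ · · · ·
    · · · · · ·
    · · · · · ·

Answer: [[4,4],[3,5],[2,6],[3,6],[1,7],[2,7],[3,7],[1,8],[2,8]]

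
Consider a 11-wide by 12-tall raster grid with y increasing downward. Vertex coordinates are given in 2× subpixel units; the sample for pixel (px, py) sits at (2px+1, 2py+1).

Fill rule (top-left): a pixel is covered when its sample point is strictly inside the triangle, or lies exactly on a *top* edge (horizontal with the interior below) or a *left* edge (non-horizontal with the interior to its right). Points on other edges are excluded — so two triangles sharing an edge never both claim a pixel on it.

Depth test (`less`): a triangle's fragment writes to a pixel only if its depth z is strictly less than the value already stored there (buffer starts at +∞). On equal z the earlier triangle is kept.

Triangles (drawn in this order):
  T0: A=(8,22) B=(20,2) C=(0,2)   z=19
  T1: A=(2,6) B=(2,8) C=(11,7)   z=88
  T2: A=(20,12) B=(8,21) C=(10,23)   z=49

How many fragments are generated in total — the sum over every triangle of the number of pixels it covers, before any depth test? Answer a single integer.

T0:
  2·area = 400  (B↔C swapped to make it positive)
  edge (8, 22)→(0, 2): d=(-8,-20) top-left  bias=+0
  edge (0, 2)→(20, 2): d=(20,0) top-left  bias=+0
  edge (20, 2)→(8, 22): d=(-12,20) right/bottom  bias=-1
    (0,1)@(1, 3): e=[12,20,368] → #
    (1,1)@(3, 3): e=[52,20,328] → #
    (2,1)@(5, 3): e=[92,20,288] → #
    (3,1)@(7, 3): e=[132,20,248] → #
    (4,1)@(9, 3): e=[172,20,208] → #
    (5,1)@(11, 3): e=[212,20,168] → #
    (6,1)@(13, 3): e=[252,20,128] → #
    (7,1)@(15, 3): e=[292,20,88] → #
    (8,1)@(17, 3): e=[332,20,48] → #
    (9,1)@(19, 3): e=[372,20,8] → #
    (10,1)@(21, 3): e=[412,20,-32] → ·
    (0,2)@(1, 5): e=[-4,60,344] → ·
    (8,3)@(17, 7): e=[300,100,0] → ·  [on edge]
    (5,8)@(11, 17): e=[100,300,0] → ·  [on edge]
  covered (49 px):
    · · · · · · · · · · ·
    # # # # # # # # # # ·
    · # # # # # # # # · ·
    · # # # # # # # · · ·
    · # # # # # # # · · ·
    · · # # # # # · · · ·
    · · # # # # # · · · ·
    · · · # # # · · · · ·
    · · · # # · · · · · ·
    · · · # # · · · · · ·
    · · · · · · · · · · ·
    · · · · · · · · · · ·
T1:
  2·area = 18  (B↔C swapped to make it positive)
  edge (2, 6)→(11, 7): d=(9,1) right/bottom  bias=-1
  edge (11, 7)→(2, 8): d=(-9,1) right/bottom  bias=-1
  edge (2, 8)→(2, 6): d=(0,-2) top-left  bias=+0
    (1,3)@(3, 7): e=[8,8,2] → #
    (2,3)@(5, 7): e=[6,6,6] → #
    (3,3)@(7, 7): e=[4,4,10] → #
    (4,3)@(9, 7): e=[2,2,14] → #
    (5,3)@(11, 7): e=[0,0,18] → ·  [on edge]
    (1,4)@(3, 9): e=[26,-10,2] → ·
    (2,4)@(5, 9): e=[24,-12,6] → ·
    (3,4)@(7, 9): e=[22,-14,10] → ·
    (4,4)@(9, 9): e=[20,-16,14] → ·
  covered (4 px):
    · · · · · · · · · · ·
    · · · · · · · · · · ·
    · · · · · · · · · · ·
    · # # # # · · · · · ·
    · · · · · · · · · · ·
    · · · · · · · · · · ·
    · · · · · · · · · · ·
    · · · · · · · · · · ·
    · · · · · · · · · · ·
    · · · · · · · · · · ·
    · · · · · · · · · · ·
    · · · · · · · · · · ·
T2:
  2·area = 42  (B↔C swapped to make it positive)
  edge (20, 12)→(10, 23): d=(-10,11) right/bottom  bias=-1
  edge (10, 23)→(8, 21): d=(-2,-2) top-left  bias=+0
  edge (8, 21)→(20, 12): d=(12,-9) top-left  bias=+0
    (9,6)@(19, 13): e=[1,38,3] → #
    (10,6)@(21, 13): e=[-21,42,21] → ·
    (8,7)@(17, 15): e=[3,30,9] → #
    (9,7)@(19, 15): e=[-19,34,27] → ·
    (7,8)@(15, 17): e=[5,22,15] → #
    (8,8)@(17, 17): e=[-17,26,33] → ·
    (5,9)@(11, 19): e=[29,10,3] → #
    (6,9)@(13, 19): e=[7,14,21] → #
    (7,9)@(15, 19): e=[-15,18,39] → ·
    (4,10)@(9, 21): e=[31,2,9] → #
    (6,10)@(13, 21): e=[-13,10,45] → ·
    (4,11)@(9, 23): e=[11,-2,33] → ·
  covered (7 px):
    · · · · · · · · · · ·
    · · · · · · · · · · ·
    · · · · · · · · · · ·
    · · · · · · · · · · ·
    · · · · · · · · · · ·
    · · · · · · · · · · ·
    · · · · · · · · · # ·
    · · · · · · · · # · ·
    · · · · · · · # · · ·
    · · · · · # # · · · ·
    · · · · # # · · · · ·
    · · · · · · · · · · ·

Answer: 60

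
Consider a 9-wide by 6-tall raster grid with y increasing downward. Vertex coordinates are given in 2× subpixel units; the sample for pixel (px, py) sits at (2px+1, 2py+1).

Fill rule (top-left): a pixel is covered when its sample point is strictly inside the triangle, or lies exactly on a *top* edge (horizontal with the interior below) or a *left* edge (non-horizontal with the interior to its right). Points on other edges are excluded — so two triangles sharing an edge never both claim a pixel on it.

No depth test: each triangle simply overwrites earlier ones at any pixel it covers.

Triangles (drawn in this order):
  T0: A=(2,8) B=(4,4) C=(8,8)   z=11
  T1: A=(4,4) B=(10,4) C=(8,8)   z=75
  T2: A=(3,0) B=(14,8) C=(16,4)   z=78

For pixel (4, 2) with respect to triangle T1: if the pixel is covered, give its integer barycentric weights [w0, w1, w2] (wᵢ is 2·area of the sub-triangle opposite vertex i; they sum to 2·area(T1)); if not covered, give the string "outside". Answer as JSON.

T0:
  2·area = 24
  edge (2, 8)→(4, 4): d=(2,-4) top-left  bias=+0
  edge (4, 4)→(8, 8): d=(4,4) right/bottom  bias=-1
  edge (8, 8)→(2, 8): d=(-6,0) right/bottom  bias=-1
    (0,0)@(1, 1): e=[-18,0,42] → ·  [on edge]
    (1,1)@(3, 3): e=[-6,0,30] → ·  [on edge]
    (2,2)@(5, 5): e=[6,0,18] → ·  [on edge]
    (1,3)@(3, 7): e=[2,16,6] → █
    (2,3)@(5, 7): e=[10,8,6] → █
    (3,3)@(7, 7): e=[18,0,6] → ·  [on edge]
    (1,4)@(3, 9): e=[6,24,-6] → ·
    (2,4)@(5, 9): e=[14,16,-6] → ·
    (4,4)@(9, 9): e=[30,0,-6] → ·  [on edge]
    (5,5)@(11, 11): e=[42,0,-18] → ·  [on edge]
  covered (2 px):
    · · · · · · · · ·
    · · · · · · · · ·
    · · · · · · · · ·
    · █ █ · · · · · ·
    · · · · · · · · ·
    · · · · · · · · ·
T1:
  2·area = 24
  edge (4, 4)→(10, 4): d=(6,0) top-left  bias=+0
  edge (10, 4)→(8, 8): d=(-2,4) right/bottom  bias=-1
  edge (8, 8)→(4, 4): d=(-4,-4) top-left  bias=+0
    (0,0)@(1, 1): e=[-18,42,0] → ·  [on edge]
    (1,1)@(3, 3): e=[-6,30,0] → ·  [on edge]
    (2,2)@(5, 5): e=[6,18,0] → █  [on edge]
    (3,2)@(7, 5): e=[6,10,8] → █
    (4,2)@(9, 5): e=[6,2,16] → █
    (5,2)@(11, 5): e=[6,-6,24] → ·
    (2,3)@(5, 7): e=[18,14,-8] → ·
    (3,3)@(7, 7): e=[18,6,0] → █  [on edge]
    (4,3)@(9, 7): e=[18,-2,8] → ·
    (3,4)@(7, 9): e=[30,2,-8] → ·
    (4,4)@(9, 9): e=[30,-6,0] → ·  [on edge]
    (5,5)@(11, 11): e=[42,-18,0] → ·  [on edge]
  covered (4 px):
    · · · · · · · · ·
    · · · · · · · · ·
    · · █ █ █ · · · ·
    · · · █ · · · · ·
    · · · · · · · · ·
    · · · · · · · · ·
T2:
  2·area = 60  (B↔C swapped to make it positive)
  edge (3, 0)→(16, 4): d=(13,4) right/bottom  bias=-1
  edge (16, 4)→(14, 8): d=(-2,4) right/bottom  bias=-1
  edge (14, 8)→(3, 0): d=(-11,-8) top-left  bias=+0
    (2,0)@(5, 1): e=[5,50,5] → █
    (3,0)@(7, 1): e=[-3,42,21] → ·
    (2,1)@(5, 3): e=[31,46,-17] → ·
    (4,1)@(9, 3): e=[15,30,15] → █
    (5,1)@(11, 3): e=[7,22,31] → █
    (6,1)@(13, 3): e=[-1,14,47] → ·
    (4,2)@(9, 5): e=[41,26,-7] → ·
    (5,2)@(11, 5): e=[33,18,9] → █
    (6,2)@(13, 5): e=[25,10,25] → █
    (7,2)@(15, 5): e=[17,2,41] → █
    (8,2)@(17, 5): e=[9,-6,57] → ·
    (5,3)@(11, 7): e=[59,14,-13] → ·
  covered (7 px):
    · · █ · · · · · ·
    · · · · █ █ · · ·
    · · · · · █ █ █ ·
    · · · · · · █ · ·
    · · · · · · · · ·
    · · · · · · · · ·

Final: [2,16,6]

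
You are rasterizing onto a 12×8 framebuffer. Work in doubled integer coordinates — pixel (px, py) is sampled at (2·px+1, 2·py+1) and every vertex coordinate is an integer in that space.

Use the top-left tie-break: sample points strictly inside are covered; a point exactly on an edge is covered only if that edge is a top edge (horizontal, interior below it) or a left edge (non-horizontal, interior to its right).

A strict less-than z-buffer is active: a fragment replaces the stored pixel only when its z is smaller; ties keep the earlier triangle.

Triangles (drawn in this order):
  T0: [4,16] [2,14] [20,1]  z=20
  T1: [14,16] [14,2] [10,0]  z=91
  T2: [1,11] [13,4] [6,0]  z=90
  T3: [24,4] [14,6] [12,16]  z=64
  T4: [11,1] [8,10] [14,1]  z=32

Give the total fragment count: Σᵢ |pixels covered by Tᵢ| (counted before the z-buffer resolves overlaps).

T0:
  2·area = 62
  edge (4, 16)→(2, 14): d=(-2,-2) top-left  bias=+0
  edge (2, 14)→(20, 1): d=(18,-13) top-left  bias=+0
  edge (20, 1)→(4, 16): d=(-16,15) right/bottom  bias=-1
    (7,2)@(15, 5): e=[44,7,11] → #
    (8,2)@(17, 5): e=[48,33,-19] → ·
    (6,3)@(13, 7): e=[36,17,9] → #
    (7,3)@(15, 7): e=[40,43,-21] → ·
    (4,4)@(9, 9): e=[24,1,37] → #
    (5,4)@(11, 9): e=[28,27,7] → #
    (6,4)@(13, 9): e=[32,53,-23] → ·
    (3,5)@(7, 11): e=[16,11,35] → #
    (5,5)@(11, 11): e=[24,63,-25] → ·
    (0,6)@(1, 13): e=[0,-31,93] → ·  [on edge]
    (2,6)@(5, 13): e=[8,21,33] → #
    (4,6)@(9, 13): e=[16,73,-27] → ·
    (1,7)@(3, 15): e=[0,31,31] → #  [on edge]
  covered (10 px):
    · · · · · · · · · · · ·
    · · · · · · · · · · · ·
    · · · · · · · # · · · ·
    · · · · · · # · · · · ·
    · · · · # # · · · · · ·
    · · · # # · · · · · · ·
    · · # # · · · · · · · ·
    · # # · · · · · · · · ·
T1:
  2·area = 56  (B↔C swapped to make it positive)
  edge (14, 16)→(10, 0): d=(-4,-16) top-left  bias=+0
  edge (10, 0)→(14, 2): d=(4,2) right/bottom  bias=-1
  edge (14, 2)→(14, 16): d=(0,14) right/bottom  bias=-1
    (5,0)@(11, 1): e=[12,2,42] → #
    (6,0)@(13, 1): e=[44,-2,14] → ·
    (5,1)@(11, 3): e=[4,10,42] → #
    (6,1)@(13, 3): e=[36,6,14] → #
    (7,1)@(15, 3): e=[68,2,-14] → ·
    (5,2)@(11, 5): e=[-4,18,42] → ·
    (6,2)@(13, 5): e=[28,14,14] → #
    (7,2)@(15, 5): e=[60,10,-14] → ·
    (6,3)@(13, 7): e=[20,22,14] → #
    (7,3)@(15, 7): e=[52,18,-14] → ·
    (6,4)@(13, 9): e=[12,30,14] → #
    (7,4)@(15, 9): e=[44,26,-14] → ·
  covered (7 px):
    · · · · · # · · · · · ·
    · · · · · # # · · · · ·
    · · · · · · # · · · · ·
    · · · · · · # · · · · ·
    · · · · · · # · · · · ·
    · · · · · · # · · · · ·
    · · · · · · · · · · · ·
    · · · · · · · · · · · ·
T2:
  2·area = 97  (B↔C swapped to make it positive)
  edge (1, 11)→(6, 0): d=(5,-11) top-left  bias=+0
  edge (6, 0)→(13, 4): d=(7,4) right/bottom  bias=-1
  edge (13, 4)→(1, 11): d=(-12,7) right/bottom  bias=-1
    (3,0)@(7, 1): e=[16,3,78] → #
    (4,0)@(9, 1): e=[38,-5,64] → ·
    (2,1)@(5, 3): e=[4,25,68] → #
    (4,1)@(9, 3): e=[48,9,40] → #
    (5,1)@(11, 3): e=[70,1,26] → #
    (6,1)@(13, 3): e=[92,-7,12] → ·
    (2,2)@(5, 5): e=[14,39,44] → #
    (6,2)@(13, 5): e=[102,7,-12] → ·
    (1,3)@(3, 7): e=[2,61,34] → #
    (4,3)@(9, 7): e=[68,37,-8] → ·
    (5,3)@(11, 7): e=[90,29,-22] → ·
    (1,4)@(3, 9): e=[12,75,10] → #
    (0,5)@(1, 11): e=[0,97,0] → ·  [on edge]
  covered (13 px):
    · · · # · · · · · · · ·
    · · # # # # · · · · · ·
    · · # # # # · · · · · ·
    · # # # · · · · · · · ·
    · # · · · · · · · · · ·
    · · · · · · · · · · · ·
    · · · · · · · · · · · ·
    · · · · · · · · · · · ·
T3:
  2·area = 96  (B↔C swapped to make it positive)
  edge (24, 4)→(12, 16): d=(-12,12) right/bottom  bias=-1
  edge (12, 16)→(14, 6): d=(2,-10) top-left  bias=+0
  edge (14, 6)→(24, 4): d=(10,-2) top-left  bias=+0
    (7,0)@(15, 1): e=[144,0,-48] → ·  [on edge]
    (9,2)@(19, 5): e=[48,48,0] → #  [on edge]
    (10,2)@(21, 5): e=[24,68,4] → #
    (11,2)@(23, 5): e=[0,88,8] → ·  [on edge]
    (4,3)@(9, 7): e=[144,-48,0] → ·  [on edge]
    (7,3)@(15, 7): e=[72,12,12] → #
    (8,3)@(17, 7): e=[48,32,16] → #
    (10,3)@(21, 7): e=[0,72,24] → ·  [on edge]
    (7,4)@(15, 9): e=[48,16,32] → #
    (9,4)@(19, 9): e=[0,56,40] → ·  [on edge]
    (6,5)@(13, 11): e=[48,0,48] → #  [on edge]
    (8,5)@(17, 11): e=[0,40,56] → ·  [on edge]
    (7,6)@(15, 13): e=[0,24,72] → ·  [on edge]
    (6,7)@(13, 15): e=[0,8,88] → ·  [on edge]
  covered (10 px):
    · · · · · · · · · · · ·
    · · · · · · · · · · · ·
    · · · · · · · · · # # ·
    · · · · · · · # # # · ·
    · · · · · · · # # · · ·
    · · · · · · # # · · · ·
    · · · · · · # · · · · ·
    · · · · · · · · · · · ·
T4:
  2·area = 27  (B↔C swapped to make it positive)
  edge (11, 1)→(14, 1): d=(3,0) top-left  bias=+0
  edge (14, 1)→(8, 10): d=(-6,9) right/bottom  bias=-1
  edge (8, 10)→(11, 1): d=(3,-9) top-left  bias=+0
    (0,0)@(1, 1): e=[0,117,-90] → ·  [on edge]
    (1,0)@(3, 1): e=[0,99,-72] → ·  [on edge]
    (2,0)@(5, 1): e=[0,81,-54] → ·  [on edge]
    (3,0)@(7, 1): e=[0,63,-36] → ·  [on edge]
    (4,0)@(9, 1): e=[0,45,-18] → ·  [on edge]
    (5,0)@(11, 1): e=[0,27,0] → #  [on edge]
    (6,0)@(13, 1): e=[0,9,18] → #  [on edge]
    (7,0)@(15, 1): e=[0,-9,36] → ·  [on edge]
    (8,0)@(17, 1): e=[0,-27,54] → ·  [on edge]
    (9,0)@(19, 1): e=[0,-45,72] → ·  [on edge]
    (10,0)@(21, 1): e=[0,-63,90] → ·  [on edge]
    (11,0)@(23, 1): e=[0,-81,108] → ·  [on edge]
    (4,3)@(9, 7): e=[18,9,0] → #  [on edge]
    (3,6)@(7, 13): e=[36,-9,0] → ·  [on edge]
  covered (5 px):
    · · · · · # # · · · · ·
    · · · · · # · · · · · ·
    · · · · · # · · · · · ·
    · · · · # · · · · · · ·
    · · · · · · · · · · · ·
    · · · · · · · · · · · ·
    · · · · · · · · · · · ·
    · · · · · · · · · · · ·

Final: 45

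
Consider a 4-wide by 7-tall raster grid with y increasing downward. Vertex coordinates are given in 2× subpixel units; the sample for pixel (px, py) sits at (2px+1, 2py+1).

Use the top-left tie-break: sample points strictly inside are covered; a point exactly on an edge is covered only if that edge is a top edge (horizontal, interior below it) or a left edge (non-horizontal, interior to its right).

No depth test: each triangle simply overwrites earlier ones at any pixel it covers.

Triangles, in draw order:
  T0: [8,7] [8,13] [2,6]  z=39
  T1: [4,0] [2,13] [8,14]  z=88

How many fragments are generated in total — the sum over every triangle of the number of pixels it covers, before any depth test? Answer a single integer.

T0:
  2·area = 36
  edge (8, 7)→(8, 13): d=(0,6) right/bottom  bias=-1
  edge (8, 13)→(2, 6): d=(-6,-7) top-left  bias=+0
  edge (2, 6)→(8, 7): d=(6,1) right/bottom  bias=-1
    (1,3)@(3, 7): e=[30,1,5] → X
    (2,3)@(5, 7): e=[18,15,3] → X
    (3,3)@(7, 7): e=[6,29,1] → X
    (1,4)@(3, 9): e=[30,-11,17] → .
    (2,4)@(5, 9): e=[18,3,15] → X
    (2,5)@(5, 11): e=[18,-9,27] → .
    (3,5)@(7, 11): e=[6,5,25] → X
    (3,6)@(7, 13): e=[6,-7,37] → .
  covered (6 px):
    . . . .
    . . . .
    . . . .
    . X X X
    . . X X
    . . . X
    . . . .
T1:
  2·area = 80  (B↔C swapped to make it positive)
  edge (4, 0)→(8, 14): d=(4,14) right/bottom  bias=-1
  edge (8, 14)→(2, 13): d=(-6,-1) top-left  bias=+0
  edge (2, 13)→(4, 0): d=(2,-13) top-left  bias=+0
    (2,2)@(5, 5): e=[6,51,23] → X
    (3,2)@(7, 5): e=[-22,53,49] → .
    (1,3)@(3, 7): e=[42,37,1] → X
    (3,3)@(7, 7): e=[-14,41,53] → .
    (1,4)@(3, 9): e=[50,25,5] → X
    (3,4)@(7, 9): e=[-6,29,57] → .
    (1,5)@(3, 11): e=[58,13,9] → X
    (3,5)@(7, 11): e=[2,17,61] → X
    (1,6)@(3, 13): e=[66,1,13] → X
  covered (11 px):
    . . . .
    . . . .
    . . X .
    . X X .
    . X X .
    . X X X
    . X X X

Answer: 17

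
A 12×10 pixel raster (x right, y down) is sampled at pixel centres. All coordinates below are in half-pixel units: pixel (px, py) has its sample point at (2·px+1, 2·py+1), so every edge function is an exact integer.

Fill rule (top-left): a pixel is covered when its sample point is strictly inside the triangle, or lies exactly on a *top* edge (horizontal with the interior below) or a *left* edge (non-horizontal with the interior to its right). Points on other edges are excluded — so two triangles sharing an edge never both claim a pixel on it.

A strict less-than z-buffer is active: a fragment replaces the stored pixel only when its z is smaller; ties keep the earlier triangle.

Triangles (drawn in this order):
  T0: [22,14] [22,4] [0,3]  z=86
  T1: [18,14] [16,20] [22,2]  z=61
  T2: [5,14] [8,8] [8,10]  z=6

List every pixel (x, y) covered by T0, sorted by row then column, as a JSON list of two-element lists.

T0:
  2·area = 220  (B↔C swapped to make it positive)
  edge (22, 14)→(0, 3): d=(-22,-11) top-left  bias=+0
  edge (0, 3)→(22, 4): d=(22,1) right/bottom  bias=-1
  edge (22, 4)→(22, 14): d=(0,10) right/bottom  bias=-1
    (2,2)@(5, 5): e=[11,39,170] → █
    (3,2)@(7, 5): e=[33,37,150] → █
    (4,2)@(9, 5): e=[55,35,130] → █
    (5,2)@(11, 5): e=[77,33,110] → █
    (6,2)@(13, 5): e=[99,31,90] → █
    (7,2)@(15, 5): e=[121,29,70] → █
    (8,2)@(17, 5): e=[143,27,50] → █
    (9,2)@(19, 5): e=[165,25,30] → █
    (10,2)@(21, 5): e=[187,23,10] → █
    (11,2)@(23, 5): e=[209,21,-10] → ·
    (2,3)@(5, 7): e=[-33,83,170] → ·
    (3,3)@(7, 7): e=[-11,81,150] → ·
  covered (25 px):
    · · · · · · · · · · · ·
    · · · · · · · · · · · ·
    · · █ █ █ █ █ █ █ █ █ ·
    · · · · █ █ █ █ █ █ █ ·
    · · · · · · █ █ █ █ █ ·
    · · · · · · · · █ █ █ ·
    · · · · · · · · · · █ ·
    · · · · · · · · · · · ·
    · · · · · · · · · · · ·
    · · · · · · · · · · · ·
T1:
  degenerate (2·area = 0) — covers nothing
T2:
  2·area = 6
  edge (5, 14)→(8, 8): d=(3,-6) top-left  bias=+0
  edge (8, 8)→(8, 10): d=(0,2) right/bottom  bias=-1
  edge (8, 10)→(5, 14): d=(-3,4) right/bottom  bias=-1
    (3,5)@(7, 11): e=[3,2,1] → █
    (4,5)@(9, 11): e=[15,-2,-7] → ·
    (3,6)@(7, 13): e=[9,2,-5] → ·
  covered (1 px):
    · · · · · · · · · · · ·
    · · · · · · · · · · · ·
    · · · · · · · · · · · ·
    · · · · · · · · · · · ·
    · · · · · · · · · · · ·
    · · · █ · · · · · · · ·
    · · · · · · · · · · · ·
    · · · · · · · · · · · ·
    · · · · · · · · · · · ·
    · · · · · · · · · · · ·

Answer: [[2,2],[3,2],[4,2],[5,2],[6,2],[7,2],[8,2],[9,2],[10,2],[4,3],[5,3],[6,3],[7,3],[8,3],[9,3],[10,3],[6,4],[7,4],[8,4],[9,4],[10,4],[8,5],[9,5],[10,5],[10,6]]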